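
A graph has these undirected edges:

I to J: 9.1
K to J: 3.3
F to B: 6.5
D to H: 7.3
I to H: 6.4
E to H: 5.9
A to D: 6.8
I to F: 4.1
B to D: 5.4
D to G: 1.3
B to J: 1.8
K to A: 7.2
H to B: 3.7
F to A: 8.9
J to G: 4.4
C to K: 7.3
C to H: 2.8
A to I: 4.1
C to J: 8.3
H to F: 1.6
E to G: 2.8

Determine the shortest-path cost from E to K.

10.5

Candidate routes:
E–G–J–K: 2.8+4.4+3.3 = 10.5
E–G–D–B–J–K: 2.8+1.3+5.4+1.8+3.3 = 14.6
Cheapest is E–G–J–K at 10.5.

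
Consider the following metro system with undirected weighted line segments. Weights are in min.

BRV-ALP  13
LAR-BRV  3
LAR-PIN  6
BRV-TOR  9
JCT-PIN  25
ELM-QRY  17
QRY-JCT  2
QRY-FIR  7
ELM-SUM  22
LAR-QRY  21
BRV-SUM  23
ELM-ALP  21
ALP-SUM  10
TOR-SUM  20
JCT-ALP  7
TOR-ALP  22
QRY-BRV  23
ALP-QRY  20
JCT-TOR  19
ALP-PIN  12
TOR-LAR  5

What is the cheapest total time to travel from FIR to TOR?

Shortest distances from FIR:
FIR: 0
QRY: 7  (via FIR)
JCT: 9  (via QRY)
ALP: 16  (via JCT)
ELM: 24  (via QRY)
SUM: 26  (via ALP)
PIN: 28  (via ALP)
TOR: 28  (via JCT)
Shortest route: FIR → QRY → JCT → TOR = 28 min.

28 min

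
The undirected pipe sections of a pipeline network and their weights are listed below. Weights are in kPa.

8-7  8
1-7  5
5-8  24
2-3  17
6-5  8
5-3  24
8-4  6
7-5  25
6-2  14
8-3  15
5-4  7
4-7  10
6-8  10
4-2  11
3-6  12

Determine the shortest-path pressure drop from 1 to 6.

Running Dijkstra from 1:
1: 0
7: 5  (via 1)
8: 13  (via 7)
4: 15  (via 7)
5: 22  (via 4)
6: 23  (via 8)
Shortest route: 1–7–8–6 = 23 kPa.

23 kPa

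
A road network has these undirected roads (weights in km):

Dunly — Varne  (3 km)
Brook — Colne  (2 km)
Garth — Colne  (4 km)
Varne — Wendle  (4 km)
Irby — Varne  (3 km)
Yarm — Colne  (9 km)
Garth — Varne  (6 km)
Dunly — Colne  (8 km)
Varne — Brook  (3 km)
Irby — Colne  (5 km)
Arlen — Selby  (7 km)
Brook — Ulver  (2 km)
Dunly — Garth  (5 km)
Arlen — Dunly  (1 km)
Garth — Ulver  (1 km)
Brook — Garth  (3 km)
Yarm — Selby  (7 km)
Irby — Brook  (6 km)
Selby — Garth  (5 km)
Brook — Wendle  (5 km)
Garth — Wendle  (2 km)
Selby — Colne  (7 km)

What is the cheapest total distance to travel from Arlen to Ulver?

Settle nodes by increasing distance from Arlen:
Arlen: 0
Dunly: 1  (via Arlen)
Varne: 4  (via Dunly)
Garth: 6  (via Dunly)
Ulver: 7  (via Garth)
Shortest route: Arlen → Dunly → Garth → Ulver = 7 km.

7 km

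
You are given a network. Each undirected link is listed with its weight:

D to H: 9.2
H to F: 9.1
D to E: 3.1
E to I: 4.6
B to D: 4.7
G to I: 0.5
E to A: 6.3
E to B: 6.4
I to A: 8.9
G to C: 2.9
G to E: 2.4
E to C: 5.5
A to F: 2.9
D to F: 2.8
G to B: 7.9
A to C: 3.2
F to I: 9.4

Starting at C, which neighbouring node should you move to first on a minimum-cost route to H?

A

Compare a few routes:
C - G - E - D - H: 2.9+2.4+3.1+9.2 = 17.6
C - E - D - H: 5.5+3.1+9.2 = 17.8
C - A - F - D - H: 3.2+2.9+2.8+9.2 = 18.1
C - A - F - H: 3.2+2.9+9.1 = 15.2
The minimum is 15.2 via C - A - F - H.
So from C the first move is to A.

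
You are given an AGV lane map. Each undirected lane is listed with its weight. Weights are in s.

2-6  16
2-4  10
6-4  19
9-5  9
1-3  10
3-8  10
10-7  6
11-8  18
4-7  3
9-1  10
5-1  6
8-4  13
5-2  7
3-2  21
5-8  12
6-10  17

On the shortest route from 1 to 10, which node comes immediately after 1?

5

Enumerating some paths:
1 - 5 - 2 - 4 - 7 - 10: 6+7+10+3+6 = 32
1 - 5 - 8 - 4 - 7 - 10: 6+12+13+3+6 = 40
The minimum is 32 s via 1 - 5 - 2 - 4 - 7 - 10.
So from 1 the first move is to 5.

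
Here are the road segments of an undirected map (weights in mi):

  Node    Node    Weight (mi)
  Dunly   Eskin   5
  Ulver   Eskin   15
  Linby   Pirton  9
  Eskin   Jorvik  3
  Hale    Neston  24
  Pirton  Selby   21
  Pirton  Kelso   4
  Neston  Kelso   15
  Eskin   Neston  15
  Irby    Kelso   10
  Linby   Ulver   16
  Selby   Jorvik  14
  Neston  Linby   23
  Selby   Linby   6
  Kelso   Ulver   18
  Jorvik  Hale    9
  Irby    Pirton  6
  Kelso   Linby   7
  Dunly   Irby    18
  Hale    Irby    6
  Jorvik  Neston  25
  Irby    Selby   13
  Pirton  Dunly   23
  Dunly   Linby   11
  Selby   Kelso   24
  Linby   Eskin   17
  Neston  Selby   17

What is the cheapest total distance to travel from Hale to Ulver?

Compare a few routes:
Hale–Jorvik–Eskin–Ulver: 9+3+15 = 27
Hale–Irby–Kelso–Ulver: 6+10+18 = 34
The minimum is 27 mi via Hale–Jorvik–Eskin–Ulver.

27 mi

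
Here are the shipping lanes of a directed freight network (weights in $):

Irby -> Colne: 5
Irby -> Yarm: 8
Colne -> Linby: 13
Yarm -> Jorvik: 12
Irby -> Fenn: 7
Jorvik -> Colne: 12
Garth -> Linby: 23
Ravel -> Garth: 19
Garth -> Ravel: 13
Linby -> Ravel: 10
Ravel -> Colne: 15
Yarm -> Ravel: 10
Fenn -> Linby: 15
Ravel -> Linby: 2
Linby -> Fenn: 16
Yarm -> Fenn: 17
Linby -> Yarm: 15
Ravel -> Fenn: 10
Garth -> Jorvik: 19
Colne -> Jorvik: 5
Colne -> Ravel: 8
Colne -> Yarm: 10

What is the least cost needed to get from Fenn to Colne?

$40

Running Dijkstra from Fenn:
Fenn: 0
Linby: 15  (via Fenn)
Ravel: 25  (via Linby)
Yarm: 30  (via Linby)
Colne: 40  (via Ravel)
Shortest route: Fenn–Linby–Ravel–Colne = $40.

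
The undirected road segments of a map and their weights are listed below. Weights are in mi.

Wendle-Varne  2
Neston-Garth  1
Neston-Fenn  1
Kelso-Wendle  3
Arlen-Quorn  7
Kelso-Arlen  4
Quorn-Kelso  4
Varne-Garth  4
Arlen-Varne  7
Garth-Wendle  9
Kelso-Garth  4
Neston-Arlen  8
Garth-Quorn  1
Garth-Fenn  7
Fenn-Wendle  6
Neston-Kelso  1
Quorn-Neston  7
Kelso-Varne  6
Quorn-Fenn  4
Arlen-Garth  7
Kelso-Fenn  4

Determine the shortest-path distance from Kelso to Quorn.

Compare a few routes:
Kelso - Neston - Garth - Quorn: 1+1+1 = 3
Kelso - Quorn: 4 = 4
Kelso - Garth - Quorn: 4+1 = 5
The minimum is 3 mi via Kelso - Neston - Garth - Quorn.

3 mi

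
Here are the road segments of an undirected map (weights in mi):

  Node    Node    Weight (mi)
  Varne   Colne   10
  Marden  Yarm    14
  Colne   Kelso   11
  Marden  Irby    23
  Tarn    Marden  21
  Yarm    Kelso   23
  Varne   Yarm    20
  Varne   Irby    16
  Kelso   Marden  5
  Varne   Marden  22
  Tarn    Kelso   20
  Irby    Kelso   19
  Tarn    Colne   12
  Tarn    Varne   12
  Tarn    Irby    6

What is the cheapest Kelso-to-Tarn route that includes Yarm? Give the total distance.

51 mi

Best Kelso to Yarm: Kelso–Marden–Yarm costing 19
Best Yarm to Tarn: Yarm–Varne–Tarn costing 32
Total via Yarm: 19 + 32 = 51 mi.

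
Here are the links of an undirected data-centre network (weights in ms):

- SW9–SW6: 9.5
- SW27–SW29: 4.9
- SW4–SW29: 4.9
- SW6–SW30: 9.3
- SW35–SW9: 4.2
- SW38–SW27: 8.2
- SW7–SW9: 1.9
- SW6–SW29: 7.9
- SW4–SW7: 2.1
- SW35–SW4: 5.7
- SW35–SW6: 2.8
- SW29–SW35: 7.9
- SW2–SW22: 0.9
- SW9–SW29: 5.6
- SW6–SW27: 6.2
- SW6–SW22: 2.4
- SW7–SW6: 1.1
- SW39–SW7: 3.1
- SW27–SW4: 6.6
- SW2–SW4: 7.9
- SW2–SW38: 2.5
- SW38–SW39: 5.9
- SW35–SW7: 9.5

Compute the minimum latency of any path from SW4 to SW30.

12.5 ms

Enumerating some paths:
SW4 → SW35 → SW6 → SW30: 5.7+2.8+9.3 = 17.8
SW4 → SW7 → SW6 → SW30: 2.1+1.1+9.3 = 12.5
SW4 → SW7 → SW9 → SW35 → SW6 → SW30: 2.1+1.9+4.2+2.8+9.3 = 20.3
Cheapest is SW4 → SW7 → SW6 → SW30 at 12.5 ms.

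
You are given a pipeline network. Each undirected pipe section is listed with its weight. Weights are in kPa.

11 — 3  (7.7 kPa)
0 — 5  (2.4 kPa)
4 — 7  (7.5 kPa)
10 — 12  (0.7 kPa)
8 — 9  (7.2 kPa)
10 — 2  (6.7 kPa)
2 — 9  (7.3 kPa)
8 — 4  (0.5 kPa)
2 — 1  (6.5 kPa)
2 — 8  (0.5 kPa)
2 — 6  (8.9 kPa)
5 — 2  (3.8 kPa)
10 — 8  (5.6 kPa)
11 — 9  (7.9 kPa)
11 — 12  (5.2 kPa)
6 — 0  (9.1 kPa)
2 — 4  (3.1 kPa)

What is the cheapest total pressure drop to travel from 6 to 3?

Settle nodes by increasing distance from 6:
6: 0
2: 8.9  (via 6)
0: 9.1  (via 6)
8: 9.4  (via 2)
4: 9.9  (via 8)
5: 11.5  (via 0)
10: 15  (via 8)
1: 15.4  (via 2)
12: 15.7  (via 10)
9: 16.2  (via 2)
7: 17.4  (via 4)
11: 20.9  (via 12)
3: 28.6  (via 11)
Shortest route: 6 → 2 → 8 → 10 → 12 → 11 → 3 = 28.6 kPa.

28.6 kPa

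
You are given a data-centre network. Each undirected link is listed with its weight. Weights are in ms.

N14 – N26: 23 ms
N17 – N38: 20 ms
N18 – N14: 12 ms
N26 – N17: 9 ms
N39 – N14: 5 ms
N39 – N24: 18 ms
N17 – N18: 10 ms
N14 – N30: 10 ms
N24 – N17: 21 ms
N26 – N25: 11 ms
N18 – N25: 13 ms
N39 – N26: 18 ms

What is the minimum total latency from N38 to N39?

Enumerating some paths:
N38 - N17 - N26 - N39: 20+9+18 = 47
N38 - N17 - N26 - N14 - N39: 20+9+23+5 = 57
Cheapest is N38 - N17 - N26 - N39 at 47 ms.

47 ms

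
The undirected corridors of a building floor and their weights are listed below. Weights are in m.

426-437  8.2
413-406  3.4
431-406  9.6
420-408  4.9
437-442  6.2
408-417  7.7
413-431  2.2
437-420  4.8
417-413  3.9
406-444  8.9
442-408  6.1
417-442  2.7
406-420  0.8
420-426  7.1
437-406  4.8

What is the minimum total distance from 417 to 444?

Compare a few routes:
417 → 408 → 420 → 406 → 444: 7.7+4.9+0.8+8.9 = 22.3
417 → 413 → 406 → 444: 3.9+3.4+8.9 = 16.2
The minimum is 16.2 m via 417 → 413 → 406 → 444.

16.2 m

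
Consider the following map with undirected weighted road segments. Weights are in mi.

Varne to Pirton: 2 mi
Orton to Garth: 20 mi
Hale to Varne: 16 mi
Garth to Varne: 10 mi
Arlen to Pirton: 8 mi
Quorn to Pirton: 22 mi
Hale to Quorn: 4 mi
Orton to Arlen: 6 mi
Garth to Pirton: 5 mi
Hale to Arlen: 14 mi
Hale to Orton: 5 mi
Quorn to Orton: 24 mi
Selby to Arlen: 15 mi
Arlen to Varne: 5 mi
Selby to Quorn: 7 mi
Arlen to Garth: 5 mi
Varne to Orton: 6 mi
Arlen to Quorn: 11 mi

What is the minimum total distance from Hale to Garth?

Candidate routes:
Hale - Orton - Varne - Pirton - Garth: 5+6+2+5 = 18
Hale - Arlen - Garth: 14+5 = 19
Hale - Orton - Arlen - Garth: 5+6+5 = 16
The minimum is 16 mi via Hale - Orton - Arlen - Garth.

16 mi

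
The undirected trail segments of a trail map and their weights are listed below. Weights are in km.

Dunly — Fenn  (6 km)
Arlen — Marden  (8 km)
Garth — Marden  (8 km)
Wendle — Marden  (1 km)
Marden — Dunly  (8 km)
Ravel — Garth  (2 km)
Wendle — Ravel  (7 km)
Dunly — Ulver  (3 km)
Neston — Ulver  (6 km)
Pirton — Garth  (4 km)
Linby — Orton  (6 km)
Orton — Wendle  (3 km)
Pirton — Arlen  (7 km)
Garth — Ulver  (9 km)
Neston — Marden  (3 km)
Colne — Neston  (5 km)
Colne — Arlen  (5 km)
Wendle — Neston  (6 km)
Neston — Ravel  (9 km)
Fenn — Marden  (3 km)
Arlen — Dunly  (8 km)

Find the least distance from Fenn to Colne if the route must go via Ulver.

Best Fenn to Ulver: Fenn → Dunly → Ulver costing 9
Best Ulver to Colne: Ulver → Neston → Colne costing 11
Total via Ulver: 9 + 11 = 20 km.

20 km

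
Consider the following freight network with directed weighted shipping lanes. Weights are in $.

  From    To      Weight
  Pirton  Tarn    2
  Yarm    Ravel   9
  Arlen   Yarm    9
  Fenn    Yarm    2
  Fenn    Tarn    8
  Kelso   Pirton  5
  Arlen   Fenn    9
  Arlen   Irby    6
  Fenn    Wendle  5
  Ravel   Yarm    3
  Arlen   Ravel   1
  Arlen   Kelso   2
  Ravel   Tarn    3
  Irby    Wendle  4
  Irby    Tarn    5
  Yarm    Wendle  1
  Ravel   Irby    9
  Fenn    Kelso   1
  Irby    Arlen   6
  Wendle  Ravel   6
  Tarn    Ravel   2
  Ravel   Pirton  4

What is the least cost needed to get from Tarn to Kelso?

Shortest distances from Tarn:
Tarn: 0
Ravel: 2  (via Tarn)
Yarm: 5  (via Ravel)
Wendle: 6  (via Yarm)
Pirton: 6  (via Ravel)
Irby: 11  (via Ravel)
Arlen: 17  (via Irby)
Kelso: 19  (via Arlen)
Shortest route: Tarn–Ravel–Irby–Arlen–Kelso = $19.

$19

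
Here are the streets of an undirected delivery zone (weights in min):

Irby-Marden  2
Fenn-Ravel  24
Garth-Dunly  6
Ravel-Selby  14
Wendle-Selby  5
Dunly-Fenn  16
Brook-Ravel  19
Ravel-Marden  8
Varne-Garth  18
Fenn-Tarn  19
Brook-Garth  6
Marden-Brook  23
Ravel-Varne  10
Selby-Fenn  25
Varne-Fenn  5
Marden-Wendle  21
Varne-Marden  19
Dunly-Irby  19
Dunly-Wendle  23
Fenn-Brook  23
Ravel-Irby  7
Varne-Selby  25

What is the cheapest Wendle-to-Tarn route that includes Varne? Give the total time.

Best Wendle to Varne: Wendle → Selby → Ravel → Varne costing 29
Best Varne to Tarn: Varne → Fenn → Tarn costing 24
Total via Varne: 29 + 24 = 53 min.

53 min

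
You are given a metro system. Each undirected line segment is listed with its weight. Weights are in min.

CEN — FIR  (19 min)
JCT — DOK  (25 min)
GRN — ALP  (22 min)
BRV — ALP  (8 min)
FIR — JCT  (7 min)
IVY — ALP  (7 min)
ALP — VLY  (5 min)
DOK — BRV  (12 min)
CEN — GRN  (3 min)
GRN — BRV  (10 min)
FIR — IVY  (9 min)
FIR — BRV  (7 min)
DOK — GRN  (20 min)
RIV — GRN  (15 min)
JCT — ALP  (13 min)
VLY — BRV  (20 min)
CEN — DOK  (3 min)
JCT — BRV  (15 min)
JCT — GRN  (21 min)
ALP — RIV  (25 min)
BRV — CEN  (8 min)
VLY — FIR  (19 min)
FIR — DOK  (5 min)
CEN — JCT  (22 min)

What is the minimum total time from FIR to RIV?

26 min

Compare a few routes:
FIR–BRV–GRN–RIV: 7+10+15 = 32
FIR–DOK–CEN–GRN–RIV: 5+3+3+15 = 26
FIR–BRV–CEN–GRN–RIV: 7+8+3+15 = 33
Cheapest is FIR–DOK–CEN–GRN–RIV at 26 min.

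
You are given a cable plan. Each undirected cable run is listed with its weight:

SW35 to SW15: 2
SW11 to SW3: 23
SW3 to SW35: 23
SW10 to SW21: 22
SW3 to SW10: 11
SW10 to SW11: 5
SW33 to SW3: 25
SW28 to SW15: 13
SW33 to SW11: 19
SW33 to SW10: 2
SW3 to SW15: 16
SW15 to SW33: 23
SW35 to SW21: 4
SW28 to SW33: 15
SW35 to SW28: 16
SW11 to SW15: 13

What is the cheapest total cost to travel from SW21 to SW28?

19

Settle nodes by increasing distance from SW21:
SW21: 0
SW35: 4  (via SW21)
SW15: 6  (via SW35)
SW11: 19  (via SW15)
SW28: 19  (via SW15)
Shortest route: SW21 → SW35 → SW15 → SW28 = 19.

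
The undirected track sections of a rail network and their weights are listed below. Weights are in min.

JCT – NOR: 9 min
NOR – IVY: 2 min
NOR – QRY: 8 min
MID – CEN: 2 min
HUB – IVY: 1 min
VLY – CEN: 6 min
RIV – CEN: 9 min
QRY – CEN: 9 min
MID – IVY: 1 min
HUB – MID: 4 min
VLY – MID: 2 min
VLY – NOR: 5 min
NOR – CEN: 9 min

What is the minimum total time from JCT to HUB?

Compare a few routes:
JCT - NOR - IVY - MID - HUB: 9+2+1+4 = 16
JCT - NOR - IVY - HUB: 9+2+1 = 12
Cheapest is JCT - NOR - IVY - HUB at 12 min.

12 min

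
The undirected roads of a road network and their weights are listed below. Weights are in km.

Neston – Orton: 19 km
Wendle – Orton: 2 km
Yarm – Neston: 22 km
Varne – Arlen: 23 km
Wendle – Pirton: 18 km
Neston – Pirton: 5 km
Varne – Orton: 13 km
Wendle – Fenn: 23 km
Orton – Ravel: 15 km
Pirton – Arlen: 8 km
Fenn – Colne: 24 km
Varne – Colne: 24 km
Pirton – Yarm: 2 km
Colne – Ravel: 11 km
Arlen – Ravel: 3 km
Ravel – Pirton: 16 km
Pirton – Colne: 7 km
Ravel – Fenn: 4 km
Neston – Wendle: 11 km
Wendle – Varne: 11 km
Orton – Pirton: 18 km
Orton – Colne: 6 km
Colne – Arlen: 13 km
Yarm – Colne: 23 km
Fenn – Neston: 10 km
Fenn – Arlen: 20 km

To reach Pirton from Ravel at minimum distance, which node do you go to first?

Arlen

Candidate routes:
Ravel → Arlen → Pirton: 3+8 = 11
Ravel → Fenn → Neston → Pirton: 4+10+5 = 19
Ravel → Pirton: 16 = 16
Ravel → Colne → Pirton: 11+7 = 18
Cheapest is Ravel → Arlen → Pirton at 11 km.
So from Ravel the first move is to Arlen.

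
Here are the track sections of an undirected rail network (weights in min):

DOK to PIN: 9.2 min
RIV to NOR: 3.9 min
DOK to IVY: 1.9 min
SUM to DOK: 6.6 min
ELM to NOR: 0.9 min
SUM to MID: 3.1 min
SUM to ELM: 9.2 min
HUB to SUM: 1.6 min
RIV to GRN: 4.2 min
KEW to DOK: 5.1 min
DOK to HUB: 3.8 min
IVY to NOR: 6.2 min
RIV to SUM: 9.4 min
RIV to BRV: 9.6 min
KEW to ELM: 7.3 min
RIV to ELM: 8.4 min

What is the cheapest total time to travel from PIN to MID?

17.7 min

Candidate routes:
PIN → DOK → IVY → NOR → RIV → SUM → MID: 9.2+1.9+6.2+3.9+9.4+3.1 = 33.7
PIN → DOK → SUM → MID: 9.2+6.6+3.1 = 18.9
PIN → DOK → HUB → SUM → MID: 9.2+3.8+1.6+3.1 = 17.7
PIN → DOK → IVY → NOR → ELM → SUM → MID: 9.2+1.9+6.2+0.9+9.2+3.1 = 30.5
Cheapest is PIN → DOK → HUB → SUM → MID at 17.7 min.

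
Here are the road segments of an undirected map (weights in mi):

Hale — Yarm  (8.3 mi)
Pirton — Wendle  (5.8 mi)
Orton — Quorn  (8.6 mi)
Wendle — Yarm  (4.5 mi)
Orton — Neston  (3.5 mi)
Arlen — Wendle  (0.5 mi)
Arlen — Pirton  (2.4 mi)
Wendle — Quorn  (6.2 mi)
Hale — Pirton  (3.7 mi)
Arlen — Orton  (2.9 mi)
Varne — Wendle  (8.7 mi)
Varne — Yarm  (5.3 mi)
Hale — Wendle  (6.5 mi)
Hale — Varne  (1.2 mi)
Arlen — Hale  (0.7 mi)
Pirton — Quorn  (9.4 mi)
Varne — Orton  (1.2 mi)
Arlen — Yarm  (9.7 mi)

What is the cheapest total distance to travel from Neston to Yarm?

Settle nodes by increasing distance from Neston:
Neston: 0
Orton: 3.5  (via Neston)
Varne: 4.7  (via Orton)
Hale: 5.9  (via Varne)
Arlen: 6.4  (via Orton)
Wendle: 6.9  (via Arlen)
Pirton: 8.8  (via Arlen)
Yarm: 10  (via Varne)
Shortest route: Neston → Orton → Varne → Yarm = 10 mi.

10 mi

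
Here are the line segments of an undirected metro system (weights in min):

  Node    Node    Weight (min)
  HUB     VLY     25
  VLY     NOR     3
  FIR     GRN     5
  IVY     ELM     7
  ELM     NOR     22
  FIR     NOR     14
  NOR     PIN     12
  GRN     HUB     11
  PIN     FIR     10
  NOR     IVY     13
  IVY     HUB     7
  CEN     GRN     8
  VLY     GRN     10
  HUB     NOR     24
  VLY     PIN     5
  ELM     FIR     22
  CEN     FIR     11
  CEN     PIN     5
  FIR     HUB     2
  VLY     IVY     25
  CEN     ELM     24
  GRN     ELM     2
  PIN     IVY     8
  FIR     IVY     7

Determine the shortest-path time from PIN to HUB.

Compare a few routes:
PIN - FIR - HUB: 10+2 = 12
PIN - IVY - FIR - HUB: 8+7+2 = 17
PIN - IVY - HUB: 8+7 = 15
PIN - CEN - FIR - HUB: 5+11+2 = 18
Cheapest is PIN - FIR - HUB at 12 min.

12 min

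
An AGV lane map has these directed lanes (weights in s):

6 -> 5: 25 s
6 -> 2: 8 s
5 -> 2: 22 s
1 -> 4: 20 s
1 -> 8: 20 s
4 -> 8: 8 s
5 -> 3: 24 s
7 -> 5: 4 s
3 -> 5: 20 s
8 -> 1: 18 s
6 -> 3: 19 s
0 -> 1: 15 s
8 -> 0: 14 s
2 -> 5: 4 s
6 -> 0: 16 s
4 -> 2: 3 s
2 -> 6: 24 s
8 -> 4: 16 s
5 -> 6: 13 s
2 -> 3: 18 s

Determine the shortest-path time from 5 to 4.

Running Dijkstra from 5:
5: 0
6: 13  (via 5)
2: 21  (via 6)
3: 24  (via 5)
0: 29  (via 6)
1: 44  (via 0)
4: 64  (via 1)
Shortest route: 5–6–0–1–4 = 64 s.

64 s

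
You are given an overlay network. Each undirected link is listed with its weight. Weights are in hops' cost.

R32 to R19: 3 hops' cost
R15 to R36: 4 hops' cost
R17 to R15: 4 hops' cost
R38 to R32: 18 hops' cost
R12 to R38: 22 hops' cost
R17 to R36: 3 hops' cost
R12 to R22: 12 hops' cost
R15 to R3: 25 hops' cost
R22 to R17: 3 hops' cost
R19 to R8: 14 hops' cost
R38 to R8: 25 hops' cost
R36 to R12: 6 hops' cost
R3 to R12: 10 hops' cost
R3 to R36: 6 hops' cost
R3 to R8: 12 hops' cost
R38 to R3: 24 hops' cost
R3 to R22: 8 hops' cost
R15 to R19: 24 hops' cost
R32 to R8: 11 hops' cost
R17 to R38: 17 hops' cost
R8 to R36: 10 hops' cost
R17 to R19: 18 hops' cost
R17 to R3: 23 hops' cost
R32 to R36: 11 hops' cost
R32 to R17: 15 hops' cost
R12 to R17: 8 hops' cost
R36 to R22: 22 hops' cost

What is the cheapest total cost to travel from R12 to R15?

10 hops' cost

Settle nodes by increasing distance from R12:
R12: 0
R36: 6  (via R12)
R17: 8  (via R12)
R3: 10  (via R12)
R15: 10  (via R36)
Shortest route: R12 → R36 → R15 = 10 hops' cost.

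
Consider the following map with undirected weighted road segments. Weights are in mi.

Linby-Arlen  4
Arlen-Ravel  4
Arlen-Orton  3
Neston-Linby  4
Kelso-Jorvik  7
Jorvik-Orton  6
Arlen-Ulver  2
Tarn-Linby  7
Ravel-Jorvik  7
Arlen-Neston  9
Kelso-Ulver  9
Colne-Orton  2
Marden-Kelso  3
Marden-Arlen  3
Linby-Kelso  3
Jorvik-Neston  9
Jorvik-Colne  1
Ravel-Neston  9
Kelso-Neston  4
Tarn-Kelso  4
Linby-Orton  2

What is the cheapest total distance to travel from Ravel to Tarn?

Shortest distances from Ravel:
Ravel: 0
Arlen: 4  (via Ravel)
Ulver: 6  (via Arlen)
Marden: 7  (via Arlen)
Jorvik: 7  (via Ravel)
Orton: 7  (via Arlen)
Linby: 8  (via Arlen)
Colne: 8  (via Jorvik)
Neston: 9  (via Ravel)
Kelso: 10  (via Marden)
Tarn: 14  (via Kelso)
Shortest route: Ravel–Arlen–Marden–Kelso–Tarn = 14 mi.

14 mi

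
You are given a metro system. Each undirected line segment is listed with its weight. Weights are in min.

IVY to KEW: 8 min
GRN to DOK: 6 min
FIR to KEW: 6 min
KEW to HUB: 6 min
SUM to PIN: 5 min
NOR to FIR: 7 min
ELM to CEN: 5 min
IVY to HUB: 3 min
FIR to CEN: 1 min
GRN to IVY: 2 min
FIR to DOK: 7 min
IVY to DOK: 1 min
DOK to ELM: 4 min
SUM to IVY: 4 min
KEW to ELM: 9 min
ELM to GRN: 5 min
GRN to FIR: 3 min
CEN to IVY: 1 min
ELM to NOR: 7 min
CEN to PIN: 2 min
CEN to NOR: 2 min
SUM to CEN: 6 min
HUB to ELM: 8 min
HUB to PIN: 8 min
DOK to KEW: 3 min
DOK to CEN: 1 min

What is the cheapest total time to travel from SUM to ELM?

9 min

Running Dijkstra from SUM:
SUM: 0
IVY: 4  (via SUM)
CEN: 5  (via IVY)
PIN: 5  (via SUM)
DOK: 5  (via IVY)
GRN: 6  (via IVY)
FIR: 6  (via CEN)
HUB: 7  (via IVY)
NOR: 7  (via CEN)
KEW: 8  (via DOK)
ELM: 9  (via DOK)
Shortest route: SUM → IVY → DOK → ELM = 9 min.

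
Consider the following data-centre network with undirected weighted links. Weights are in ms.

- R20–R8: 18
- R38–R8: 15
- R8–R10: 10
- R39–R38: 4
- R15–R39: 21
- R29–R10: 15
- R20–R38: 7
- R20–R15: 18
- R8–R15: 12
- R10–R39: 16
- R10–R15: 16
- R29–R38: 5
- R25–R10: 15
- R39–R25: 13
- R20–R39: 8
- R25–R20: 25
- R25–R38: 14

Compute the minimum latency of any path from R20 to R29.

Running Dijkstra from R20:
R20: 0
R38: 7  (via R20)
R39: 8  (via R20)
R29: 12  (via R38)
Shortest route: R20 → R38 → R29 = 12 ms.

12 ms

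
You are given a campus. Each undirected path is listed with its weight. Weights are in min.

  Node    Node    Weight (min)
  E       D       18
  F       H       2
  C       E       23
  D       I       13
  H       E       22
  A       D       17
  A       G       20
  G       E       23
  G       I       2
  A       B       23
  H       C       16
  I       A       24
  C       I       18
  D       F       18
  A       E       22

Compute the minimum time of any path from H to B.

Candidate routes:
H → E → A → B: 22+22+23 = 67
H → F → D → I → G → A → B: 2+18+13+2+20+23 = 78
H → F → D → A → B: 2+18+17+23 = 60
Cheapest is H → F → D → A → B at 60 min.

60 min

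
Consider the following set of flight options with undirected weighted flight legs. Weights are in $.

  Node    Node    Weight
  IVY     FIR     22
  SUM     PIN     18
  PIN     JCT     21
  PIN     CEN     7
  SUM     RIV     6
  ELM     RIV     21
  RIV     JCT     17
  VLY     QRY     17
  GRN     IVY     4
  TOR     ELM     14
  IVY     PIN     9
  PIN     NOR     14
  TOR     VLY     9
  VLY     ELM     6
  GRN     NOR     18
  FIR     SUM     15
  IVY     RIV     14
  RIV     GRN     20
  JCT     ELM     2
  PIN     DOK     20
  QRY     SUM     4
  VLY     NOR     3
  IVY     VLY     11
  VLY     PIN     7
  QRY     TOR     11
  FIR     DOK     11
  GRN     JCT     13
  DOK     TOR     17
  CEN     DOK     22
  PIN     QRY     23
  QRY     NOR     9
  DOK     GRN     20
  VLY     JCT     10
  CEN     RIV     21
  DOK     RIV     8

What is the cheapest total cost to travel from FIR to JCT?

Compare a few routes:
FIR–DOK–RIV–JCT: 11+8+17 = 36
FIR–SUM–RIV–JCT: 15+6+17 = 38
FIR–SUM–QRY–NOR–VLY–ELM–JCT: 15+4+9+3+6+2 = 39
Cheapest is FIR–DOK–RIV–JCT at $36.

$36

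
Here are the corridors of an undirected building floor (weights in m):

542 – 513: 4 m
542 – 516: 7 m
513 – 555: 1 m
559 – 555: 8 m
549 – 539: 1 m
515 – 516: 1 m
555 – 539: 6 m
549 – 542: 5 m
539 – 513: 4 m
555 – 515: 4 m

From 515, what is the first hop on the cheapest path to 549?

Compare a few routes:
515–516–542–549: 1+7+5 = 13
515–555–539–549: 4+6+1 = 11
515–555–513–542–549: 4+1+4+5 = 14
515–555–513–539–549: 4+1+4+1 = 10
Cheapest is 515–555–513–539–549 at 10 m.
So from 515 the first move is to 555.

555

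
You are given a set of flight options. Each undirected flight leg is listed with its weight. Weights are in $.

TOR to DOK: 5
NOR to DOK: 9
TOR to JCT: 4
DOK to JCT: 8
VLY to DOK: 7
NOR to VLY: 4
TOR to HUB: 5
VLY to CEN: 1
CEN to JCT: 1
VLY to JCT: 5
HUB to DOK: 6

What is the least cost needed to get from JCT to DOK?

Running Dijkstra from JCT:
JCT: 0
CEN: 1  (via JCT)
VLY: 2  (via CEN)
TOR: 4  (via JCT)
NOR: 6  (via VLY)
DOK: 8  (via JCT)
Shortest route: JCT–DOK = $8.

$8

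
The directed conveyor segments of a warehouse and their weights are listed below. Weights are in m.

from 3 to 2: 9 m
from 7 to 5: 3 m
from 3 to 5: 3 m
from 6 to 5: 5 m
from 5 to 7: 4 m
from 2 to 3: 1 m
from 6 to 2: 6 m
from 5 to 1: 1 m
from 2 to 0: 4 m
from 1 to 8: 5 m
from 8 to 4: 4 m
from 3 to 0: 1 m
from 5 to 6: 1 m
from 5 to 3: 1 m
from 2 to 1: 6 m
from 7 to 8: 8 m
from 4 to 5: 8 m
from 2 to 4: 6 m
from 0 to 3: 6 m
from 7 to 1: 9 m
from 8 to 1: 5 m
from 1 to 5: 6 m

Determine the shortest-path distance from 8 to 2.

Compare a few routes:
8 - 4 - 5 - 3 - 2: 4+8+1+9 = 22
8 - 4 - 5 - 6 - 2: 4+8+1+6 = 19
8 - 1 - 5 - 6 - 2: 5+6+1+6 = 18
8 - 1 - 5 - 3 - 2: 5+6+1+9 = 21
The minimum is 18 m via 8 - 1 - 5 - 6 - 2.

18 m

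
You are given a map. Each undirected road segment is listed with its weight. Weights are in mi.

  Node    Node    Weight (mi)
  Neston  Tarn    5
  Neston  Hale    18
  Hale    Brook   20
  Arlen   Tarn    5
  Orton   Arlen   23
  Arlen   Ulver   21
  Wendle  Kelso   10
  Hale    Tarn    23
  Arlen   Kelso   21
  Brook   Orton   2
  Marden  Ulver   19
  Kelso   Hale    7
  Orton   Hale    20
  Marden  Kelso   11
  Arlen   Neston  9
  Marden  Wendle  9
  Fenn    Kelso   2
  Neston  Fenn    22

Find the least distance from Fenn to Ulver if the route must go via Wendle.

40 mi

Best Fenn to Wendle: Fenn → Kelso → Wendle costing 12
Shortest Wendle→Ulver: Wendle → Marden → Ulver = 28
Total via Wendle: 12 + 28 = 40 mi.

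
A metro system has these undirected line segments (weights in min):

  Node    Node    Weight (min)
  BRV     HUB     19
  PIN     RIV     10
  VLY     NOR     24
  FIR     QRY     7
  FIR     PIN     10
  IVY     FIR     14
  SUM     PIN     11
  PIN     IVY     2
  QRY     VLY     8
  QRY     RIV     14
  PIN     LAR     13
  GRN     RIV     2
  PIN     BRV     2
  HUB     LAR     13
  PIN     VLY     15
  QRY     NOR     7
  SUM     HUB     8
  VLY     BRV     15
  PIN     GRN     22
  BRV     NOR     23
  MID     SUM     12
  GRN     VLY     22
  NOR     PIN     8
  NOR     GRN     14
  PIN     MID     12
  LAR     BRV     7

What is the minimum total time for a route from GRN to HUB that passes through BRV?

Best GRN to BRV: GRN → RIV → PIN → BRV costing 14
Best BRV to HUB: BRV → HUB costing 19
Total via BRV: 14 + 19 = 33 min.

33 min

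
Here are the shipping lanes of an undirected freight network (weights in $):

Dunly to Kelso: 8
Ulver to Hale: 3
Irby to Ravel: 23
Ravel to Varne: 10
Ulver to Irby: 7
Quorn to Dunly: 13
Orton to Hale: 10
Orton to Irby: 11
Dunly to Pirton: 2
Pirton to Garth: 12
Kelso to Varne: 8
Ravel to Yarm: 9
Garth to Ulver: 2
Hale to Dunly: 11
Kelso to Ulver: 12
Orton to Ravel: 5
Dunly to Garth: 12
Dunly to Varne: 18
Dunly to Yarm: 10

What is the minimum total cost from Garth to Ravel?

Candidate routes:
Garth–Ulver–Hale–Orton–Ravel: 2+3+10+5 = 20
Garth–Ulver–Irby–Orton–Ravel: 2+7+11+5 = 25
Cheapest is Garth–Ulver–Hale–Orton–Ravel at $20.

$20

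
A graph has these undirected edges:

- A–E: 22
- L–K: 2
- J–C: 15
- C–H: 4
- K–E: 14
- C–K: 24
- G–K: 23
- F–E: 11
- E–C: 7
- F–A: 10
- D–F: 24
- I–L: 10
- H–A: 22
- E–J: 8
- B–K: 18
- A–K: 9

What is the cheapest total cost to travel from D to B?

61

Enumerating some paths:
D → F → A → K → B: 24+10+9+18 = 61
D → F → E → C → K → B: 24+11+7+24+18 = 84
D → F → E → K → B: 24+11+14+18 = 67
D → F → E → A → K → B: 24+11+22+9+18 = 84
The minimum is 61 via D → F → A → K → B.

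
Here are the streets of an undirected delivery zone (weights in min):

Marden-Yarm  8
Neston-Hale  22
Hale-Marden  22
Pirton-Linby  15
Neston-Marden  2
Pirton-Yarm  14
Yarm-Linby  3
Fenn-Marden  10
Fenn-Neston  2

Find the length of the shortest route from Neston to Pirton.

24 min

Settle nodes by increasing distance from Neston:
Neston: 0
Fenn: 2  (via Neston)
Marden: 2  (via Neston)
Yarm: 10  (via Marden)
Linby: 13  (via Yarm)
Hale: 22  (via Neston)
Pirton: 24  (via Yarm)
Shortest route: Neston–Marden–Yarm–Pirton = 24 min.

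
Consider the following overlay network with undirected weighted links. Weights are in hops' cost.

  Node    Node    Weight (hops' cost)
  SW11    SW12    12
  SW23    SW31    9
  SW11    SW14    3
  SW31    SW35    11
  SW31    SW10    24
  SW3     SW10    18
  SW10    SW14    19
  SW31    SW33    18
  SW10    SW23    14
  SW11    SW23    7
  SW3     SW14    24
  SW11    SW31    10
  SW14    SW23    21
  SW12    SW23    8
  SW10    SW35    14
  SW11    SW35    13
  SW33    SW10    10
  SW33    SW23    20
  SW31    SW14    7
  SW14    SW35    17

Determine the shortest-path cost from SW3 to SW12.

39 hops' cost

Candidate routes:
SW3 - SW14 - SW11 - SW12: 24+3+12 = 39
SW3 - SW10 - SW23 - SW12: 18+14+8 = 40
The minimum is 39 hops' cost via SW3 - SW14 - SW11 - SW12.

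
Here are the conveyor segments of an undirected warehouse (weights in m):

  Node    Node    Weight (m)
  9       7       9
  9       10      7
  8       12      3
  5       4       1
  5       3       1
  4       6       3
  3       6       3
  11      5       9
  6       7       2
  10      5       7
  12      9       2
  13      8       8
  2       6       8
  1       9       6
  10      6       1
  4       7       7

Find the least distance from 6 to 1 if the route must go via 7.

17 m

Best 6 to 7: 6–7 costing 2
Best 7 to 1: 7–9–1 costing 15
Total via 7: 2 + 15 = 17 m.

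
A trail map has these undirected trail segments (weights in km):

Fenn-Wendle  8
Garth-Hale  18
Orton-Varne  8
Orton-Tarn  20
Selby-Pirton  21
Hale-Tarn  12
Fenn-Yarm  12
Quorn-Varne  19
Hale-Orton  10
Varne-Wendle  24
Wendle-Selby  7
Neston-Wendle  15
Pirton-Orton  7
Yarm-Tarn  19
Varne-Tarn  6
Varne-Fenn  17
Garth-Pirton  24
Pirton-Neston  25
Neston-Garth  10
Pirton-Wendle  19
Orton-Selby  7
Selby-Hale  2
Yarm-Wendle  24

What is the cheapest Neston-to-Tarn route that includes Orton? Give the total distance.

Shortest Neston→Orton: Neston → Wendle → Selby → Orton = 29
Shortest Orton→Tarn: Orton → Varne → Tarn = 14
Total via Orton: 29 + 14 = 43 km.

43 km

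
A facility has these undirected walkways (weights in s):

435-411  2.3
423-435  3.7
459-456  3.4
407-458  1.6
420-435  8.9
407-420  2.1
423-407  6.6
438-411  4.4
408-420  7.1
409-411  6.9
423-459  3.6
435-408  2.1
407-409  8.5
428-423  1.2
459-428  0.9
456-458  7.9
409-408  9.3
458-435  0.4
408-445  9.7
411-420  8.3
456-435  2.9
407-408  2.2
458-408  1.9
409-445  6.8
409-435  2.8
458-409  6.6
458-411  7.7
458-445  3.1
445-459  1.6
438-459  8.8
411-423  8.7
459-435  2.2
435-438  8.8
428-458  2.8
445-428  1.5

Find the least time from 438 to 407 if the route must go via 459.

Shortest 438→459: 438–459 = 8.8
Shortest 459→407: 459–435–458–407 = 4.2
Total via 459: 8.8 + 4.2 = 13 s.

13 s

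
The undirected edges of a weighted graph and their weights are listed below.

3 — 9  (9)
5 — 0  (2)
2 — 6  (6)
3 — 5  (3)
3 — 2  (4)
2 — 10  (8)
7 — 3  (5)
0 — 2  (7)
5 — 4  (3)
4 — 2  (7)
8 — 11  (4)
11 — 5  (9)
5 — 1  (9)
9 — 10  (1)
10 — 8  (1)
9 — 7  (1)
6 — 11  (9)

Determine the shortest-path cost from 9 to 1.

Enumerating some paths:
9 - 10 - 8 - 11 - 5 - 1: 1+1+4+9+9 = 24
9 - 7 - 3 - 5 - 1: 1+5+3+9 = 18
9 - 3 - 5 - 1: 9+3+9 = 21
The minimum is 18 via 9 - 7 - 3 - 5 - 1.

18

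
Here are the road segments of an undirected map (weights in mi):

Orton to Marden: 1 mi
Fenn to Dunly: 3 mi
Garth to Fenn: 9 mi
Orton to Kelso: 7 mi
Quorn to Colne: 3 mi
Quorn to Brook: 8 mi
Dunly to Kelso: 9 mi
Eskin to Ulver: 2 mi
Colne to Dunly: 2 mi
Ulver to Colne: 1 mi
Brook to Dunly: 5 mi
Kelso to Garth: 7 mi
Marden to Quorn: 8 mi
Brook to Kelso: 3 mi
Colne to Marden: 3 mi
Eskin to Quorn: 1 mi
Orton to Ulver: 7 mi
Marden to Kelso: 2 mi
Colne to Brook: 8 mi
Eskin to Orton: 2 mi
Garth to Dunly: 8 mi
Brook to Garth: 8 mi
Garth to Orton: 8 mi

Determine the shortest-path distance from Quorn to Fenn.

Running Dijkstra from Quorn:
Quorn: 0
Eskin: 1  (via Quorn)
Ulver: 3  (via Eskin)
Orton: 3  (via Eskin)
Colne: 3  (via Quorn)
Marden: 4  (via Orton)
Dunly: 5  (via Colne)
Kelso: 6  (via Marden)
Fenn: 8  (via Dunly)
Shortest route: Quorn → Colne → Dunly → Fenn = 8 mi.

8 mi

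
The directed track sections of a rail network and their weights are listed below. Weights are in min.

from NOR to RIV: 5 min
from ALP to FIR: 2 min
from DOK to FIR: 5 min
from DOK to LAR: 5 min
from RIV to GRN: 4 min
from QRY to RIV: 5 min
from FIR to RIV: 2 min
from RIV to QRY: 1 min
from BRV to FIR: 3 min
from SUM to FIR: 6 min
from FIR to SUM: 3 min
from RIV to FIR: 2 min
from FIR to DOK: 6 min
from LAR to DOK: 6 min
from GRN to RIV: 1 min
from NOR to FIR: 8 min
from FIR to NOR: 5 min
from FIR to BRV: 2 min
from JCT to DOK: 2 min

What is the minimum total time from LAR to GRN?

17 min

Settle nodes by increasing distance from LAR:
LAR: 0
DOK: 6  (via LAR)
FIR: 11  (via DOK)
RIV: 13  (via FIR)
BRV: 13  (via FIR)
SUM: 14  (via FIR)
QRY: 14  (via RIV)
NOR: 16  (via FIR)
GRN: 17  (via RIV)
Shortest route: LAR–DOK–FIR–RIV–GRN = 17 min.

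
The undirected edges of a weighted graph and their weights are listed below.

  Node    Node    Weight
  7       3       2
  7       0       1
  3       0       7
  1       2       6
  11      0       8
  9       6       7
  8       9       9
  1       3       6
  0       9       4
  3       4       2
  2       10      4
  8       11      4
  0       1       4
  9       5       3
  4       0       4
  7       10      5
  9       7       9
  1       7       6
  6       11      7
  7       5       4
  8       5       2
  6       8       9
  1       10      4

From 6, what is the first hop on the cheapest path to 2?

9

Compare a few routes:
6 - 8 - 5 - 7 - 10 - 2: 9+2+4+5+4 = 24
6 - 9 - 0 - 1 - 2: 7+4+4+6 = 21
6 - 9 - 5 - 7 - 10 - 2: 7+3+4+5+4 = 23
6 - 9 - 0 - 1 - 10 - 2: 7+4+4+4+4 = 23
The minimum is 21 via 6 - 9 - 0 - 1 - 2.
So from 6 the first move is to 9.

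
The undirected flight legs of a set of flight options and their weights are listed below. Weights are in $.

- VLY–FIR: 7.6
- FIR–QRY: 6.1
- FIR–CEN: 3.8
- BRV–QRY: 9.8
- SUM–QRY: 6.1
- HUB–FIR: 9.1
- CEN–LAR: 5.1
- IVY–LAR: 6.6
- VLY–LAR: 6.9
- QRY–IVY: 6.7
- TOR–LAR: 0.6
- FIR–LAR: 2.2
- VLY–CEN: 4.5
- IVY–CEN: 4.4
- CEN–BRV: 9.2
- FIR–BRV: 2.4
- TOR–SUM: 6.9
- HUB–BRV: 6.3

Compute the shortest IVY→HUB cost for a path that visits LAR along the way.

$17.5

Best IVY to LAR: IVY–LAR costing 6.6
Best LAR to HUB: LAR–FIR–BRV–HUB costing 10.9
Total via LAR: 6.6 + 10.9 = $17.5.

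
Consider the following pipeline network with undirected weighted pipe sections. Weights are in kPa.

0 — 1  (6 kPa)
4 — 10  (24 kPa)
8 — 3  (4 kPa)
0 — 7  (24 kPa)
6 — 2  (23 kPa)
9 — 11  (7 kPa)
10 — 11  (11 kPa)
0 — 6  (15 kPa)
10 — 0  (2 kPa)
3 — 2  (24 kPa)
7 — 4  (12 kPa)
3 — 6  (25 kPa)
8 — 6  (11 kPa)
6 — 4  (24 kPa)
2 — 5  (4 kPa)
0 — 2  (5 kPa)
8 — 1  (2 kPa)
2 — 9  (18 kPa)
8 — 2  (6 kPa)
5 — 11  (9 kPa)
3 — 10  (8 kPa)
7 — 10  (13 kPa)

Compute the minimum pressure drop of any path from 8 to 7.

23 kPa

Running Dijkstra from 8:
8: 0
1: 2  (via 8)
3: 4  (via 8)
2: 6  (via 8)
0: 8  (via 1)
5: 10  (via 2)
10: 10  (via 0)
6: 11  (via 8)
11: 19  (via 5)
7: 23  (via 10)
Shortest route: 8–1–0–10–7 = 23 kPa.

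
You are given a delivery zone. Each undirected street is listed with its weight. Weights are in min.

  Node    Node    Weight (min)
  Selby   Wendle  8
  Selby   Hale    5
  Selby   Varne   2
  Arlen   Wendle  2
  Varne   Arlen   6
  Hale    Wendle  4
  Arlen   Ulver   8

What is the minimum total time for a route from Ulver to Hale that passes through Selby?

Best Ulver to Selby: Ulver–Arlen–Varne–Selby costing 16
Shortest Selby→Hale: Selby–Hale = 5
Total via Selby: 16 + 5 = 21 min.

21 min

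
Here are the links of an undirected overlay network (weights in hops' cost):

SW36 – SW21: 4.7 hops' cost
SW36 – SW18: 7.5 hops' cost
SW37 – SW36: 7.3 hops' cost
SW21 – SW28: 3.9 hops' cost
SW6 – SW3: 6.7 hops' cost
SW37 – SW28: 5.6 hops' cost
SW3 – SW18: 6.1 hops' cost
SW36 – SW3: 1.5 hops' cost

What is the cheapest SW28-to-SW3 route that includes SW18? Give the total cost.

Best SW28 to SW18: SW28 → SW21 → SW36 → SW18 costing 16.1
Best SW18 to SW3: SW18 → SW3 costing 6.1
Total via SW18: 16.1 + 6.1 = 22.2 hops' cost.

22.2 hops' cost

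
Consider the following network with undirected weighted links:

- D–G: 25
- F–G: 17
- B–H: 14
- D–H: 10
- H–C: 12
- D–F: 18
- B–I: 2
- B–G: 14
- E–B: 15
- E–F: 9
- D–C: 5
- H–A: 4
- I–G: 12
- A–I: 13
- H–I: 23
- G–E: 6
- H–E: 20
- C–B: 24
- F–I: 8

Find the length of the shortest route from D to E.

Running Dijkstra from D:
D: 0
C: 5  (via D)
H: 10  (via D)
A: 14  (via H)
F: 18  (via D)
B: 24  (via H)
G: 25  (via D)
I: 26  (via F)
E: 27  (via F)
Shortest route: D → F → E = 27.

27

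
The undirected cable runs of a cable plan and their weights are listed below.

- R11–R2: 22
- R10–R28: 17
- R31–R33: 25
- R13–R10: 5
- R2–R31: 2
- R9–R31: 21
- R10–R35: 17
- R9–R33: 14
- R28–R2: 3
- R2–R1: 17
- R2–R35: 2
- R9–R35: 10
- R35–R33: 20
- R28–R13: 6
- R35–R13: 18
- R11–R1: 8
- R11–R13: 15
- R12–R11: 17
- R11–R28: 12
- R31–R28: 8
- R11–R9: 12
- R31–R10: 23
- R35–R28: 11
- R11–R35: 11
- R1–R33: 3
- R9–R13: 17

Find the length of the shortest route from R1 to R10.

Compare a few routes:
R1–R11–R13–R10: 8+15+5 = 28
R1–R2–R28–R13–R10: 17+3+6+5 = 31
Cheapest is R1–R11–R13–R10 at 28.

28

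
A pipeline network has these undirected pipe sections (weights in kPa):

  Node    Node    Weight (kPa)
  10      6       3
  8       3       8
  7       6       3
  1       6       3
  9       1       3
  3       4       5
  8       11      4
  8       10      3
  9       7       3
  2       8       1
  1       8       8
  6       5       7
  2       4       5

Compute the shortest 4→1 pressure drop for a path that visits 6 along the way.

Shortest 4→6: 4 → 2 → 8 → 10 → 6 = 12
Best 6 to 1: 6 → 1 costing 3
Total via 6: 12 + 3 = 15 kPa.

15 kPa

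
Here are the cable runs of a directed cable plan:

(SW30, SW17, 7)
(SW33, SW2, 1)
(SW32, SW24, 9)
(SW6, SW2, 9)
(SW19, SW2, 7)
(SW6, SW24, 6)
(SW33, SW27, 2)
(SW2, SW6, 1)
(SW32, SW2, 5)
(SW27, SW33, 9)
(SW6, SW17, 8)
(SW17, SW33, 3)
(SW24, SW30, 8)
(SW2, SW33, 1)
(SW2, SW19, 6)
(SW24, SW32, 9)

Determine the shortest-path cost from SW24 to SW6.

15

Running Dijkstra from SW24:
SW24: 0
SW30: 8  (via SW24)
SW32: 9  (via SW24)
SW2: 14  (via SW32)
SW6: 15  (via SW2)
Shortest route: SW24–SW32–SW2–SW6 = 15.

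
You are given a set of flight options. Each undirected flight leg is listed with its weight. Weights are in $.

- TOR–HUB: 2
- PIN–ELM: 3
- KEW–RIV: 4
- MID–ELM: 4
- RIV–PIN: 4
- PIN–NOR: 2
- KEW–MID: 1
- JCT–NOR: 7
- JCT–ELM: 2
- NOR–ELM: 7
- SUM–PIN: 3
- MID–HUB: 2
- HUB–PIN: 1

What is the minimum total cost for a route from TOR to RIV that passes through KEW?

$9

Shortest TOR→KEW: TOR → HUB → MID → KEW = 5
Best KEW to RIV: KEW → RIV costing 4
Total via KEW: 5 + 4 = $9.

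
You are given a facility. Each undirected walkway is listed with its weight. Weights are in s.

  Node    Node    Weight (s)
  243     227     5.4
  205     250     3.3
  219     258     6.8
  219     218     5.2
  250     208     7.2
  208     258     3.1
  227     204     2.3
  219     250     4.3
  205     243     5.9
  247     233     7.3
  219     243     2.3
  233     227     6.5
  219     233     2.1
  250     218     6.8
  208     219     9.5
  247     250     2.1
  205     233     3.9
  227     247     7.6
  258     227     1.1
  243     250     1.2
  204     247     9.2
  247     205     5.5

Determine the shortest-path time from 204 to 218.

Compare a few routes:
204 - 227 - 243 - 250 - 218: 2.3+5.4+1.2+6.8 = 15.7
204 - 227 - 258 - 219 - 218: 2.3+1.1+6.8+5.2 = 15.4
204 - 227 - 233 - 219 - 218: 2.3+6.5+2.1+5.2 = 16.1
204 - 227 - 243 - 219 - 218: 2.3+5.4+2.3+5.2 = 15.2
Cheapest is 204 - 227 - 243 - 219 - 218 at 15.2 s.

15.2 s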